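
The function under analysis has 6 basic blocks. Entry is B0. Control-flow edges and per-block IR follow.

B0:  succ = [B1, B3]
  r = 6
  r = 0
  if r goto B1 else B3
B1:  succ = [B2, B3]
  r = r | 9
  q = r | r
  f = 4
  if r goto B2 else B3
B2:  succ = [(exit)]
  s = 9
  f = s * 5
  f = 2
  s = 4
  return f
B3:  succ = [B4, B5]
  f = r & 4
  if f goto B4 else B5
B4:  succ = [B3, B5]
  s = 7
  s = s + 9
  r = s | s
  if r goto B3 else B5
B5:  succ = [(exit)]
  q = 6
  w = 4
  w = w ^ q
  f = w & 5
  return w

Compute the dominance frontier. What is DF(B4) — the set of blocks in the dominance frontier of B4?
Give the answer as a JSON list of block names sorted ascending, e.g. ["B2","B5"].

Answer: ["B3", "B5"]

Analysis:
idom tree: B1←B0 B2←B1 B3←B0 B4←B3 B5←B3
Join-block Dom:
  B3: preds {B0,B1,B4}: {B0} ∩ {B0,B1} ∩ {B0,B3,B4} = {B0}; idom=B0
  B5: preds {B3,B4}: {B0,B3} ∩ {B0,B3,B4} = {B0,B3}; idom=B3

DF derivation:
  join B3 pred B0: · stop@B0
  join B3 pred B1: B1 stop@B0
  join B3 pred B4: B4→B3 stop@B0
  join B5 pred B3: · stop@B3
  join B5 pred B4: B4 stop@B3
  B0: DF=∅
  B1: DF={B3}
  B2: DF=∅
  B3: DF={B3}
  B4: DF={B3,B5}
  B5: DF=∅

DF(B4) = ["B3", "B5"]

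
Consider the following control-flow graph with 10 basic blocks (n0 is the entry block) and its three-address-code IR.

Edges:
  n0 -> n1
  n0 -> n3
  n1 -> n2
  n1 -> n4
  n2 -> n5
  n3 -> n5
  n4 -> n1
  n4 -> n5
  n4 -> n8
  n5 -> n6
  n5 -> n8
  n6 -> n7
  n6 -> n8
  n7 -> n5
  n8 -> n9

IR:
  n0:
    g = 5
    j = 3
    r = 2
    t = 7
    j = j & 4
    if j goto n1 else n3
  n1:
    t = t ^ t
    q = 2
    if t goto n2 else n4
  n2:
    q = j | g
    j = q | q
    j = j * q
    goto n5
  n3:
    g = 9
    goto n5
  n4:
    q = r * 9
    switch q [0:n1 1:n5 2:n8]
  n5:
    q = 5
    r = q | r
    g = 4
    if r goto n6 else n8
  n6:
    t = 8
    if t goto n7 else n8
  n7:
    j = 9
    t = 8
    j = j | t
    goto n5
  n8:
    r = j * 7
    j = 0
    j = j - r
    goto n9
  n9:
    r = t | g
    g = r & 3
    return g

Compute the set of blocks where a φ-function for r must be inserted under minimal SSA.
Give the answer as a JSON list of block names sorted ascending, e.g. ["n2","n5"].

idom tree: n1←n0 n2←n1 n3←n0 n4←n1 n5←n0 n6←n5 n7←n6 n8←n0 n9←n8
Dom∩ at merges:
  n1: preds {n0,n4}: {n0} ∩ {n0,n1,n4} = {n0}; idom=n0
  n5: preds {n2,n3,n4,n7}: {n0,n1,n2} ∩ {n0,n3} ∩ {n0,n1,n4} ∩ {n0,n5,n6,n7} = {n0}; idom=n0
  n8: preds {n4,n5,n6}: {n0,n1,n4} ∩ {n0,n5} ∩ {n0,n5,n6} = {n0}; idom=n0

DF derivation:
  join n1 pred n0: · stop@n0
  join n1 pred n4: n4→n1 stop@n0
  join n5 pred n2: n2→n1 stop@n0
  join n5 pred n3: n3 stop@n0
  join n5 pred n4: n4→n1 stop@n0
  join n5 pred n7: n7→n6→n5 stop@n0
  join n8 pred n4: n4→n1 stop@n0
  join n8 pred n5: n5 stop@n0
  join n8 pred n6: n6→n5 stop@n0
  n0: DF=∅
  n1: DF={n1,n5,n8}
  n2: DF={n5}
  n3: DF={n5}
  n4: DF={n1,n5,n8}
  n5: DF={n5,n8}
  n6: DF={n5,n8}
  n7: DF={n5}
  n8: DF=∅
  n9: DF=∅

φ for r: defs {n0,n5,n8,n9}
  DF⁺ = {n5,n8}

Answer: ["n5", "n8"]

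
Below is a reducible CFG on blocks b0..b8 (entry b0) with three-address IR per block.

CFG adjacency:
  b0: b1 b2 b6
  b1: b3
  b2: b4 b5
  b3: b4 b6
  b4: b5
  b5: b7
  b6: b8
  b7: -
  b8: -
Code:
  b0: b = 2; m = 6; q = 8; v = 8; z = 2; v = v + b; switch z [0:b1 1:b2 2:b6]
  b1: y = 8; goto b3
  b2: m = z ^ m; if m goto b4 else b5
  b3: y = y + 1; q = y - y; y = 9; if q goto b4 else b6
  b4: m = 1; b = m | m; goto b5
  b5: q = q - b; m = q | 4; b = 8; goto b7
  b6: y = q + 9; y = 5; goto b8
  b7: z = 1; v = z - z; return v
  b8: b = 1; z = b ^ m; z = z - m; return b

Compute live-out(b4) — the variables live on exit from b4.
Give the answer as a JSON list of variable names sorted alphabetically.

def/use:
  b0: def={b,m,q,v,z} ue=∅
  b1: def={y} ue=∅
  b2: def={m} ue={m,z}
  b3: def={q,y} ue={y}
  b4: def={b,m} ue=∅
  b5: def={b,m,q} ue={b,q}
  b6: def={y} ue={q}
  b7: def={v,z} ue=∅
  b8: def={b,z} ue={m}

Liveness:
  b0 li=∅ lo={b,m,q,z}
  b1 li={m} lo={m,y}
  b2 li={b,m,q,z} lo={b,q}
  b3 li={m,y} lo={m,q}
  b4 li={q} lo={b,q}
  b5 li={b,q} lo=∅
  b6 li={m,q} lo={m}
  b7 li=∅ lo=∅
  b8 li={m} lo=∅

live-out(b4) = ["b", "q"]

Answer: ["b", "q"]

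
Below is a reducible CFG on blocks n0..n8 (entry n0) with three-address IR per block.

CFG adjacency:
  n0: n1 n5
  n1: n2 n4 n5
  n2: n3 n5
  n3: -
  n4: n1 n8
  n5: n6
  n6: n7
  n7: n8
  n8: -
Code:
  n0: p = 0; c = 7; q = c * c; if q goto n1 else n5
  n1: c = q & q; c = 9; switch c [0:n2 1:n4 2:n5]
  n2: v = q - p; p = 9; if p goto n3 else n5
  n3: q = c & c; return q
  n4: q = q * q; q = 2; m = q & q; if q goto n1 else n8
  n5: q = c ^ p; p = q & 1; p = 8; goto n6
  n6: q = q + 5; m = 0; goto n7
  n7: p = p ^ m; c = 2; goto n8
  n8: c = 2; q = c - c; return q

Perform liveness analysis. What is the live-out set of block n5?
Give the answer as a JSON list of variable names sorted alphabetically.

Answer: ["p", "q"]

Derivation:
Block summaries:
  n0: {c,p,q} / ∅
  n1: {c} / {q}
  n2: {p,v} / {p,q}
  n3: {q} / {c}
  n4: {m,q} / {q}
  n5: {p,q} / {c,p}
  n6: {m,q} / {q}
  n7: {c,p} / {m,p}
  n8: {c,q} / ∅

Backward fixpoint:
  live n0: ∅→{c,p,q}
  live n1: {p,q}→{c,p,q}
  live n2: {c,p,q}→{c,p}
  live n3: {c}→∅
  live n4: {p,q}→{p,q}
  live n5: {c,p}→{p,q}
  live n6: {p,q}→{m,p}
  live n7: {m,p}→∅
  live n8: ∅→∅

live-out(n5) = ["p", "q"]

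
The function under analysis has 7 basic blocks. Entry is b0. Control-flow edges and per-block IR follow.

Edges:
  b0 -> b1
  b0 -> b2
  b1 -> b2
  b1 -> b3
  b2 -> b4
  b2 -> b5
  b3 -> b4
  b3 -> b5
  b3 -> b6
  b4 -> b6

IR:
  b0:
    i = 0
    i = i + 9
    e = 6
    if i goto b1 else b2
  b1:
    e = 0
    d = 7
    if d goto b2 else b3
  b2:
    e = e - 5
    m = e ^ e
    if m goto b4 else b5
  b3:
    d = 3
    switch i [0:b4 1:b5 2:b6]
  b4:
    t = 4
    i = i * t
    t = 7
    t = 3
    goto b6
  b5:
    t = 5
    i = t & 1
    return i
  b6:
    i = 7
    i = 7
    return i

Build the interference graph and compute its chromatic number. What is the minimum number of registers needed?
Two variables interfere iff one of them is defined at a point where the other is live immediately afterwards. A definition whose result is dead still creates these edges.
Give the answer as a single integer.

Answer: 3

Derivation:
def/use:
  b0: {e,i} / ∅
  b1: {d,e} / ∅
  b2: {e,m} / {e}
  b3: {d} / {i}
  b4: {i,t} / {i}
  b5: {i,t} / ∅
  b6: {i} / ∅

Live sets:
  live b0: ∅→{e,i}
  live b1: {i}→{e,i}
  live b2: {e,i}→{i}
  live b3: {i}→{i}
  live b4: {i}→∅
  live b5: ∅→∅
  live b6: ∅→∅

Conflict graph:
  d: {e,i}
  e: {d,i}
  i: {d,e,m,t}
  m: {i}
  t: {i}

Chromatic number:
  clique {d,e,i} ⇒ need ≥ 3
  3-colouring: c0={i}  c1={d,m,t}  c2={e}
  χ = 3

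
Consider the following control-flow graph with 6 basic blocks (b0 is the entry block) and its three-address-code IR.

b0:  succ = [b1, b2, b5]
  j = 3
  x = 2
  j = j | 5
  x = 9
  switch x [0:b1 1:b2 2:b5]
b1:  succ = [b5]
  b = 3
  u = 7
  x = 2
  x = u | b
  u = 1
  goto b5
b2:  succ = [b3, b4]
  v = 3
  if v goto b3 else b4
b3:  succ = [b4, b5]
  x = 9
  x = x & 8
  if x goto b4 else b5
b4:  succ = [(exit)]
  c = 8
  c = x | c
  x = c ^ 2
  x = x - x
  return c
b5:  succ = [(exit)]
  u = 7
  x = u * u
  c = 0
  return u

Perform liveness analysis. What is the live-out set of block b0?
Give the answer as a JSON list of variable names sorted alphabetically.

Answer: ["x"]

Analysis:
Per-block:
  b0: def={j,x} ue=∅
  b1: def={b,u,x} ue=∅
  b2: def={v} ue=∅
  b3: def={x} ue=∅
  b4: def={c,x} ue={x}
  b5: def={c,u,x} ue=∅

Live sets:
  live b0: ∅→{x}
  live b1: ∅→∅
  live b2: {x}→{x}
  live b3: ∅→{x}
  live b4: {x}→∅
  live b5: ∅→∅

live-out(b0) = ["x"]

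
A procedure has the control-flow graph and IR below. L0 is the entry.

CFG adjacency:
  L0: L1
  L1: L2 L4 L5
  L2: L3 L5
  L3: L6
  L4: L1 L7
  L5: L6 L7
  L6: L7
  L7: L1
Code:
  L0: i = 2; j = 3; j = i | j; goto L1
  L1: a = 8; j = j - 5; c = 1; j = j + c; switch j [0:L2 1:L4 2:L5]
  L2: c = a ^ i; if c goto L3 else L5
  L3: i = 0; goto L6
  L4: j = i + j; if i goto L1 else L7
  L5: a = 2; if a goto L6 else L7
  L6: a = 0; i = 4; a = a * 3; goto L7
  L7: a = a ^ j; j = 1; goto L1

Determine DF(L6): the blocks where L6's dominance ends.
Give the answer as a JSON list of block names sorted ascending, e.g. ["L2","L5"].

idom tree: L1←L0 L2←L1 L3←L2 L4←L1 L5←L1 L6←L1 L7←L1
Dom∩ at merges:
  L1: preds {L0,L4,L7}: {L0} ∩ {L0,L1,L4} ∩ {L0,L1,L7} = {L0}; idom=L0
  L5: preds {L1,L2}: {L0,L1} ∩ {L0,L1,L2} = {L0,L1}; idom=L1
  L6: preds {L3,L5}: {L0,L1,L2,L3} ∩ {L0,L1,L5} = {L0,L1}; idom=L1
  L7: preds {L4,L5,L6}: {L0,L1,L4} ∩ {L0,L1,L5} ∩ {L0,L1,L6} = {L0,L1}; idom=L1

DF walk-up:
  join L1 pred L0: · stop@L0
  join L1 pred L4: L4→L1 stop@L0
  join L1 pred L7: L7→L1 stop@L0
  join L5 pred L1: · stop@L1
  join L5 pred L2: L2 stop@L1
  join L6 pred L3: L3→L2 stop@L1
  join L6 pred L5: L5 stop@L1
  join L7 pred L4: L4 stop@L1
  join L7 pred L5: L5 stop@L1
  join L7 pred L6: L6 stop@L1
  L0: DF=∅
  L1: DF={L1}
  L2: DF={L5,L6}
  L3: DF={L6}
  L4: DF={L1,L7}
  L5: DF={L6,L7}
  L6: DF={L7}
  L7: DF={L1}

DF(L6) = ["L7"]

Answer: ["L7"]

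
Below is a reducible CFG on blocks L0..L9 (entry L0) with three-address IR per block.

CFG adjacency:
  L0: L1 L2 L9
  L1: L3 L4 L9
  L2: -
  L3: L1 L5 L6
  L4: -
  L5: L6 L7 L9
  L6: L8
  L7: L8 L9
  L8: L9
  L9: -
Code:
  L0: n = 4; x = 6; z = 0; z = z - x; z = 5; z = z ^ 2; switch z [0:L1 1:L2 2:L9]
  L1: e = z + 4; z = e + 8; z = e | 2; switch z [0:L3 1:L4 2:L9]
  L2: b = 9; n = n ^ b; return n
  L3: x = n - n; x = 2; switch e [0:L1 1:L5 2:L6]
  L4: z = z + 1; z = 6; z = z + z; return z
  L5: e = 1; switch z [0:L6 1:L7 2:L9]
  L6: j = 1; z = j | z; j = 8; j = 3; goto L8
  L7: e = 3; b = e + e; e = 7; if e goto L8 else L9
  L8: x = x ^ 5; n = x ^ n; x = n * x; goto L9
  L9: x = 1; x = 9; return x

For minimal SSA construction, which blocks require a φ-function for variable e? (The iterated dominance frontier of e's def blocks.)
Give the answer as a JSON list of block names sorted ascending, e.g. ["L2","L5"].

Answer: ["L1", "L6", "L8", "L9"]

Analysis:
idom tree: L1←L0 L2←L0 L3←L1 L4←L1 L5←L3 L6←L3 L7←L5 L8←L3 L9←L0
Dom∩ at merges:
  L1: preds {L0,L3}: {L0} ∩ {L0,L1,L3} = {L0}; idom=L0
  L6: preds {L3,L5}: {L0,L1,L3} ∩ {L0,L1,L3,L5} = {L0,L1,L3}; idom=L3
  L8: preds {L6,L7}: {L0,L1,L3,L6} ∩ {L0,L1,L3,L5,L7} = {L0,L1,L3}; idom=L3
  L9: preds {L0,L1,L5,L7,L8}: {L0} ∩ {L0,L1} ∩ {L0,L1,L3,L5} ∩ {L0,L1,L3,L5,L7} ∩ {L0,L1,L3,L8} = {L0}; idom=L0

DF derivation:
  L1←L0: walk · to L0
  L1←L3: walk L3→L1 to L0
  L6←L3: walk · to L3
  L6←L5: walk L5 to L3
  L8←L6: walk L6 to L3
  L8←L7: walk L7→L5 to L3
  L9←L0: walk · to L0
  L9←L1: walk L1 to L0
  L9←L5: walk L5→L3→L1 to L0
  L9←L7: walk L7→L5→L3→L1 to L0
  L9←L8: walk L8→L3→L1 to L0
  DF(L0)=∅
  DF(L1)={L1,L9}
  DF(L2)=∅
  DF(L3)={L1,L9}
  DF(L4)=∅
  DF(L5)={L6,L8,L9}
  DF(L6)={L8}
  DF(L7)={L8,L9}
  DF(L8)={L9}
  DF(L9)=∅

φ for e: defs {L1,L5,L7}
  DF⁺ = {L1,L6,L8,L9}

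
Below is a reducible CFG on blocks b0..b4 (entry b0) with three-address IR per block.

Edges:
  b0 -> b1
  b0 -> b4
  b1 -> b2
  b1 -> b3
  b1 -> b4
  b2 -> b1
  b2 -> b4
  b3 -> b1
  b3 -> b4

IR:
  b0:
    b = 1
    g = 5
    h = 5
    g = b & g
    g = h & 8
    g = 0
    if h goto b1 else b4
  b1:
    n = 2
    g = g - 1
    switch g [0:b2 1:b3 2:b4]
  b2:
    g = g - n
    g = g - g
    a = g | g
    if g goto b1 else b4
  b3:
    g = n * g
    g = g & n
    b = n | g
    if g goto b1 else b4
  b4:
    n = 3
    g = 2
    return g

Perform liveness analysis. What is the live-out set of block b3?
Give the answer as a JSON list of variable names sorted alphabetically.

Block summaries:
  b0: def={b,g,h} ue=∅
  b1: def={g,n} ue={g}
  b2: def={a,g} ue={g,n}
  b3: def={b,g} ue={g,n}
  b4: def={g,n} ue=∅

Live sets:
  b0 li=∅ lo={g}
  b1 li={g} lo={g,n}
  b2 li={g,n} lo={g}
  b3 li={g,n} lo={g}
  b4 li=∅ lo=∅

live-out(b3) = ["g"]

Answer: ["g"]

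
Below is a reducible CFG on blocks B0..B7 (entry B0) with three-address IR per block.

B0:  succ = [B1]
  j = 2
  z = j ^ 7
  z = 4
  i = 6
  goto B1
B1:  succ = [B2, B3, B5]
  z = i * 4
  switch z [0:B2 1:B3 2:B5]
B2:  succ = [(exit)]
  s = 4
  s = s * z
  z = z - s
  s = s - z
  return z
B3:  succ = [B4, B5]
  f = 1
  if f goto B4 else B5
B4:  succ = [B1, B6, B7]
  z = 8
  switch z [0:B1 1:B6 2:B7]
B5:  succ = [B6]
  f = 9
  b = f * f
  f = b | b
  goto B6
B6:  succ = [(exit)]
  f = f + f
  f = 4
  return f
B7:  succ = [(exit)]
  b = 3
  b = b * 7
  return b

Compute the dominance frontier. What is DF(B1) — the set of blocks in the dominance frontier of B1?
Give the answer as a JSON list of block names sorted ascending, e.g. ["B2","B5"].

idom tree: B1←B0 B2←B1 B3←B1 B4←B3 B5←B1 B6←B1 B7←B4
Join-block Dom:
  B1: preds {B0,B4}: {B0} ∩ {B0,B1,B3,B4} = {B0}; idom=B0
  B5: preds {B1,B3}: {B0,B1} ∩ {B0,B1,B3} = {B0,B1}; idom=B1
  B6: preds {B4,B5}: {B0,B1,B3,B4} ∩ {B0,B1,B5} = {B0,B1}; idom=B1

Frontier:
  join B1 pred B0: · stop@B0
  join B1 pred B4: B4→B3→B1 stop@B0
  join B5 pred B1: · stop@B1
  join B5 pred B3: B3 stop@B1
  join B6 pred B4: B4→B3 stop@B1
  join B6 pred B5: B5 stop@B1
  DF(B0)=∅
  DF(B1)={B1}
  DF(B2)=∅
  DF(B3)={B1,B5,B6}
  DF(B4)={B1,B6}
  DF(B5)={B6}
  DF(B6)=∅
  DF(B7)=∅

DF(B1) = ["B1"]

Answer: ["B1"]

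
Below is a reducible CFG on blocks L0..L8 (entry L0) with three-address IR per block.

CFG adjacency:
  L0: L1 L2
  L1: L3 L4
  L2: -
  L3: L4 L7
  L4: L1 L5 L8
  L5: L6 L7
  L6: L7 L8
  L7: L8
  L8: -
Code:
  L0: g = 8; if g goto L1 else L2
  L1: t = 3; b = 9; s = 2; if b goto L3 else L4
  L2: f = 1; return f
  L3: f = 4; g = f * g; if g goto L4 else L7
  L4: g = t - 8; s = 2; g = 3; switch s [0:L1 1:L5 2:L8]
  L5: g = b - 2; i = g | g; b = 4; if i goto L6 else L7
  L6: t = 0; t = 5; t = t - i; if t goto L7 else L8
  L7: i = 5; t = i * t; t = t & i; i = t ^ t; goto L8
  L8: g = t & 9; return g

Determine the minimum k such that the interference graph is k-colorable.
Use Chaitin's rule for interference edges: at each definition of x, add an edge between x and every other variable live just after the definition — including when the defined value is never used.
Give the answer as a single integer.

Block summaries:
  L0 def {g} use ∅
  L1 def {b,s,t} use ∅
  L2 def {f} use ∅
  L3 def {f,g} use {g}
  L4 def {g,s} use {t}
  L5 def {b,g,i} use {b}
  L6 def {t} use {i}
  L7 def {i,t} use {t}
  L8 def {g} use {t}

Liveness:
  live L0: ∅→{g}
  live L1: {g}→{b,g,t}
  live L2: ∅→∅
  live L3: {b,g,t}→{b,t}
  live L4: {b,t}→{b,g,t}
  live L5: {b,t}→{i,t}
  live L6: {i}→{t}
  live L7: {t}→{t}
  live L8: {t}→∅

Interference:
  b — {f,g,i,s,t}
  f — {b,g,t}
  g — {b,f,s,t}
  i — {b,t}
  s — {b,g,t}
  t — {b,f,g,i,s}

Chromatic number:
  lower bound: {b,f,g,t} mutually conflict ⇒ χ ≥ 4
  4-colouring: r0={b}  r1={t}  r2={g,i}  r3={f,s}
  χ = 4

Answer: 4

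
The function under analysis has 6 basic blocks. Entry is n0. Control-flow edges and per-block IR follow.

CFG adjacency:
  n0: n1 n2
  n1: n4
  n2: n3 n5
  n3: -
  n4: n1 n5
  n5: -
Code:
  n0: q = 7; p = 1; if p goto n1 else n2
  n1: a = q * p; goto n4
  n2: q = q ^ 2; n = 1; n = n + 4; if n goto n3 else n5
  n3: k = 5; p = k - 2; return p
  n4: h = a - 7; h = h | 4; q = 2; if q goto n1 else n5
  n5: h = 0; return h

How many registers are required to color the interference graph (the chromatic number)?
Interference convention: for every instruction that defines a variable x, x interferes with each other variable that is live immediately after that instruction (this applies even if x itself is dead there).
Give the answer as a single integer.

Per-block:
  n0 def {p,q} use ∅
  n1 def {a} use {p,q}
  n2 def {n,q} use {q}
  n3 def {k,p} use ∅
  n4 def {h,q} use {a}
  n5 def {h} use ∅

Live sets:
  n0: in=∅ out={p,q}
  n1: in={p,q} out={a,p}
  n2: in={q} out=∅
  n3: in=∅ out=∅
  n4: in={a,p} out={p,q}
  n5: in=∅ out=∅

Interference:
  a: {p}
  h: {p}
  k: ∅
  n: ∅
  p: {a,h,q}
  q: {p}

Colouring:
  {a,p} pairwise interfere (2-clique) ⇒ χ ≥ 2
  assign a→r1 h→r1 k→r0 n→r0 p→r0 q→r1 — no edge inside a register ⇒ χ ≤ 2
  χ = 2

Answer: 2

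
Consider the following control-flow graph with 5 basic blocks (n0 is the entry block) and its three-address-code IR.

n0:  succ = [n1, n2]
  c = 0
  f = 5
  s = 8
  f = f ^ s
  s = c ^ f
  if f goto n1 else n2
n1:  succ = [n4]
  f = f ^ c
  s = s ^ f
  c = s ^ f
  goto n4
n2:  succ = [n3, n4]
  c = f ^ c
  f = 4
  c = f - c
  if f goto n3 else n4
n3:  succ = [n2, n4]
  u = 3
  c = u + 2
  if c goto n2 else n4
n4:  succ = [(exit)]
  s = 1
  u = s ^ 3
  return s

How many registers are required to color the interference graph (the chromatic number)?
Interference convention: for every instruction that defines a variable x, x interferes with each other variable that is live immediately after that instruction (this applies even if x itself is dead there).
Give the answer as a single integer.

Answer: 3

Derivation:
Block summaries:
  n0 def {c,f,s} use ∅
  n1 def {c,f,s} use {c,f,s}
  n2 def {c,f} use {c,f}
  n3 def {c,u} use ∅
  n4 def {s,u} use ∅

Liveness:
  live n0: ∅→{c,f,s}
  live n1: {c,f,s}→∅
  live n2: {c,f}→{f}
  live n3: {f}→{c,f}
  live n4: ∅→∅

Interference:
  c↔{f,s}
  f↔{c,s,u}
  s↔{c,f,u}
  u↔{f,s}

Colouring:
  {c,f,s} pairwise interfere (3-clique) ⇒ χ ≥ 3
  assign c→r2 f→r0 s→r1 u→r2 — no edge inside a register ⇒ χ ≤ 3
  χ = 3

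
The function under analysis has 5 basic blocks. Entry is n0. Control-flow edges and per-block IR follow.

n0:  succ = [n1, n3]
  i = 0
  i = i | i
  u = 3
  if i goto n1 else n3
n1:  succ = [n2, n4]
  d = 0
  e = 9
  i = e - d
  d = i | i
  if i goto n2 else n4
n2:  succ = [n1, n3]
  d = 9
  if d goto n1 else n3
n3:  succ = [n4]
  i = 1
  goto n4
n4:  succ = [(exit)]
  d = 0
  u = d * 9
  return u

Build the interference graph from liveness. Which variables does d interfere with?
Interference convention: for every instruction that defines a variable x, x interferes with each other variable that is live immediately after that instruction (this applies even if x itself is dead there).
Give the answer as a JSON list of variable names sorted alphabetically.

Answer: ["e", "i"]

Derivation:
def/use:
  n0 def {i,u} use ∅
  n1 def {d,e,i} use ∅
  n2 def {d} use ∅
  n3 def {i} use ∅
  n4 def {d,u} use ∅

Backward fixpoint:
  n0: in=∅ out=∅
  n1: in=∅ out=∅
  n2: in=∅ out=∅
  n3: in=∅ out=∅
  n4: in=∅ out=∅

Interference:
  d↔{e,i}
  e↔{d}
  i↔{d,u}
  u↔{i}

N(d) = ["e", "i"]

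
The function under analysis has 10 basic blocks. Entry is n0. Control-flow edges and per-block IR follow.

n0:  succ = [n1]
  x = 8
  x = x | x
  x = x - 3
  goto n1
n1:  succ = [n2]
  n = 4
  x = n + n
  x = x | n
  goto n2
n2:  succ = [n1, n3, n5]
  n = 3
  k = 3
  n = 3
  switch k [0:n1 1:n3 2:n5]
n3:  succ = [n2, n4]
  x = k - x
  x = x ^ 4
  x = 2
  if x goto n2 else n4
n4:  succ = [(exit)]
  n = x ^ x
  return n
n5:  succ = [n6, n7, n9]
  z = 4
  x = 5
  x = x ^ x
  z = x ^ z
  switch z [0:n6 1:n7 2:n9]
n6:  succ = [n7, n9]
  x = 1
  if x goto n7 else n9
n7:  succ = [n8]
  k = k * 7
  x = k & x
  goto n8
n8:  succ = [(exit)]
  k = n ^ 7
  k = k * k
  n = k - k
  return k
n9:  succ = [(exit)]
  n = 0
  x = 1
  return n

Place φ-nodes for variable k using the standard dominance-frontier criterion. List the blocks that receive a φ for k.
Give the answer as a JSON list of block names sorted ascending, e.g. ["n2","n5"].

idom tree: n1←n0 n2←n1 n3←n2 n4←n3 n5←n2 n6←n5 n7←n5 n8←n7 n9←n5
Join-block Dom:
  n1: preds {n0,n2}: {n0} ∩ {n0,n1,n2} = {n0}; idom=n0
  n2: preds {n1,n3}: {n0,n1} ∩ {n0,n1,n2,n3} = {n0,n1}; idom=n1
  n7: preds {n5,n6}: {n0,n1,n2,n5} ∩ {n0,n1,n2,n5,n6} = {n0,n1,n2,n5}; idom=n5
  n9: preds {n5,n6}: {n0,n1,n2,n5} ∩ {n0,n1,n2,n5,n6} = {n0,n1,n2,n5}; idom=n5

Frontier:
  n1←n0: walk · to n0
  n1←n2: walk n2→n1 to n0
  n2←n1: walk · to n1
  n2←n3: walk n3→n2 to n1
  n7←n5: walk · to n5
  n7←n6: walk n6 to n5
  n9←n5: walk · to n5
  n9←n6: walk n6 to n5
  DF(n0)=∅
  DF(n1)={n1}
  DF(n2)={n1,n2}
  DF(n3)={n2}
  DF(n4)=∅
  DF(n5)=∅
  DF(n6)={n7,n9}
  DF(n7)=∅
  DF(n8)=∅
  DF(n9)=∅

φ for k: defs {n2,n7,n8}
  DF⁺ = {n1,n2}

Answer: ["n1", "n2"]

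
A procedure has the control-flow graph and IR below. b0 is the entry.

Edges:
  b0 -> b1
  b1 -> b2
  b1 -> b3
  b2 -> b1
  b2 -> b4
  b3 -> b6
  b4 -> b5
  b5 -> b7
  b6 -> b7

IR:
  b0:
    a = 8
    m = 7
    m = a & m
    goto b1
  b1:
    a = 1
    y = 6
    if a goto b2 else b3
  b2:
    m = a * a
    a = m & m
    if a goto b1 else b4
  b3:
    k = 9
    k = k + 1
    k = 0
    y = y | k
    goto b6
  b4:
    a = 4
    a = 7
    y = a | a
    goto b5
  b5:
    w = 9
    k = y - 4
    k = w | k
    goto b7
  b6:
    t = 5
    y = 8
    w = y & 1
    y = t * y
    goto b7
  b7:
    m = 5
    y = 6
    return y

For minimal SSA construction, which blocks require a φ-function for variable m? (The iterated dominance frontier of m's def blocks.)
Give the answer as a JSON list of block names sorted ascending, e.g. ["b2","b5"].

idom tree: b1←b0 b2←b1 b3←b1 b4←b2 b5←b4 b6←b3 b7←b1
Join-block Dom:
  b1: preds {b0,b2}: {b0} ∩ {b0,b1,b2} = {b0}; idom=b0
  b7: preds {b5,b6}: {b0,b1,b2,b4,b5} ∩ {b0,b1,b3,b6} = {b0,b1}; idom=b1

DF walk-up:
  b1←b0: walk · to b0
  b1←b2: walk b2→b1 to b0
  b7←b5: walk b5→b4→b2 to b1
  b7←b6: walk b6→b3 to b1
  b0: DF=∅
  b1: DF={b1}
  b2: DF={b1,b7}
  b3: DF={b7}
  b4: DF={b7}
  b5: DF={b7}
  b6: DF={b7}
  b7: DF=∅

φ for m: defs {b0,b2,b7}
  DF⁺ = {b1,b7}

Answer: ["b1", "b7"]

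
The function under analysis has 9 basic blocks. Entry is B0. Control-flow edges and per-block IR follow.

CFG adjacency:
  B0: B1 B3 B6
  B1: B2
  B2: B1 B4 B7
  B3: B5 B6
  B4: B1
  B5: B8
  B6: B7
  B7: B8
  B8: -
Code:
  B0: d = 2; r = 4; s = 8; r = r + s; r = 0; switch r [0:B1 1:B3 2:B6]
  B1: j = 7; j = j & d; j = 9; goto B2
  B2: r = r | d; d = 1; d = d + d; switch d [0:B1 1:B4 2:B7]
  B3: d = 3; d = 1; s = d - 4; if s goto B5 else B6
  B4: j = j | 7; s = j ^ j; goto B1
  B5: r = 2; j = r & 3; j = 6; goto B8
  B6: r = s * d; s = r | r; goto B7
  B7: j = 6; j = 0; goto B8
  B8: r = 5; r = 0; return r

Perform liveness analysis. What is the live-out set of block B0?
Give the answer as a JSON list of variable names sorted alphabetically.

Per-block:
  B0: def={d,r,s} ue=∅
  B1: def={j} ue={d}
  B2: def={d,r} ue={d,r}
  B3: def={d,s} ue=∅
  B4: def={j,s} ue={j}
  B5: def={j,r} ue=∅
  B6: def={r,s} ue={d,s}
  B7: def={j} ue=∅
  B8: def={r} ue=∅

Liveness:
  B0 li=∅ lo={d,r,s}
  B1 li={d,r} lo={d,j,r}
  B2 li={d,j,r} lo={d,j,r}
  B3 li=∅ lo={d,s}
  B4 li={d,j,r} lo={d,r}
  B5 li=∅ lo=∅
  B6 li={d,s} lo=∅
  B7 li=∅ lo=∅
  B8 li=∅ lo=∅

live-out(B0) = ["d", "r", "s"]

Answer: ["d", "r", "s"]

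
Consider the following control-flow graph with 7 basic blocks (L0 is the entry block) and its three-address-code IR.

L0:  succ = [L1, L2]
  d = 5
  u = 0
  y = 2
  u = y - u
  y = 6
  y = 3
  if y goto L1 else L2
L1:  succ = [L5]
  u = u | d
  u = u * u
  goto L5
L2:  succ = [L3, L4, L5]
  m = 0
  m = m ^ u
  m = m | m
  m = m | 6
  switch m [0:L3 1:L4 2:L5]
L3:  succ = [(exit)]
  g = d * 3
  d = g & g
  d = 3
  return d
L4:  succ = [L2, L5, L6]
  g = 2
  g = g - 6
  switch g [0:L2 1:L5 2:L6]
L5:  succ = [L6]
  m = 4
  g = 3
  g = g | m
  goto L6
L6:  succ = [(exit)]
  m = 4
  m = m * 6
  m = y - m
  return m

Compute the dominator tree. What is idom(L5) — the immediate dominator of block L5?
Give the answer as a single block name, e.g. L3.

idom tree: L1←L0 L2←L0 L3←L2 L4←L2 L5←L0 L6←L0
Join-block Dom:
  L2: preds {L0,L4}: {L0} ∩ {L0,L2,L4} = {L0}; idom=L0
  L5: preds {L1,L2,L4}: {L0,L1} ∩ {L0,L2} ∩ {L0,L2,L4} = {L0}; idom=L0
  L6: preds {L4,L5}: {L0,L2,L4} ∩ {L0,L5} = {L0}; idom=L0

idom(L5) = L0

Answer: L0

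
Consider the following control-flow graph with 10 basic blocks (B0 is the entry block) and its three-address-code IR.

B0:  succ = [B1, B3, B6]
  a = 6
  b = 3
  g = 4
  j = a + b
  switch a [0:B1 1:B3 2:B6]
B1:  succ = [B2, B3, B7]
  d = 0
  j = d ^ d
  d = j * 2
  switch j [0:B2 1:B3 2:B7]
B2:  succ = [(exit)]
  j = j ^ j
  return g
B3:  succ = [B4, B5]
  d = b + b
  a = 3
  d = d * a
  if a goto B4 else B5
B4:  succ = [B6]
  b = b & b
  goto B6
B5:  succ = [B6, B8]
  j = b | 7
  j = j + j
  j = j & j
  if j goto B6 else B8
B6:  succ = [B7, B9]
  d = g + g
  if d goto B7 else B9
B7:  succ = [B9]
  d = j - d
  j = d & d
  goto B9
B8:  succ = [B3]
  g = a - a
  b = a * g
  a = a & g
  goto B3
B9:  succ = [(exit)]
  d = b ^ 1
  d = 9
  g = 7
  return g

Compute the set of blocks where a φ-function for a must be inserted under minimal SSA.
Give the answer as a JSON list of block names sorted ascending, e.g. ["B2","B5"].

Answer: ["B3", "B6", "B7", "B9"]

Working:
idom tree: B1←B0 B2←B1 B3←B0 B4←B3 B5←B3 B6←B0 B7←B0 B8←B5 B9←B0
Join-block Dom:
  B3: preds {B0,B1,B8}: {B0} ∩ {B0,B1} ∩ {B0,B3,B5,B8} = {B0}; idom=B0
  B6: preds {B0,B4,B5}: {B0} ∩ {B0,B3,B4} ∩ {B0,B3,B5} = {B0}; idom=B0
  B7: preds {B1,B6}: {B0,B1} ∩ {B0,B6} = {B0}; idom=B0
  B9: preds {B6,B7}: {B0,B6} ∩ {B0,B7} = {B0}; idom=B0

DF derivation:
  B3←B0: walk · to B0
  B3←B1: walk B1 to B0
  B3←B8: walk B8→B5→B3 to B0
  B6←B0: walk · to B0
  B6←B4: walk B4→B3 to B0
  B6←B5: walk B5→B3 to B0
  B7←B1: walk B1 to B0
  B7←B6: walk B6 to B0
  B9←B6: walk B6 to B0
  B9←B7: walk B7 to B0
  B0: DF=∅
  B1: DF={B3,B7}
  B2: DF=∅
  B3: DF={B3,B6}
  B4: DF={B6}
  B5: DF={B3,B6}
  B6: DF={B7,B9}
  B7: DF={B9}
  B8: DF={B3}
  B9: DF=∅

φ for a: defs {B0,B3,B8}
  DF⁺ = {B3,B6,B7,B9}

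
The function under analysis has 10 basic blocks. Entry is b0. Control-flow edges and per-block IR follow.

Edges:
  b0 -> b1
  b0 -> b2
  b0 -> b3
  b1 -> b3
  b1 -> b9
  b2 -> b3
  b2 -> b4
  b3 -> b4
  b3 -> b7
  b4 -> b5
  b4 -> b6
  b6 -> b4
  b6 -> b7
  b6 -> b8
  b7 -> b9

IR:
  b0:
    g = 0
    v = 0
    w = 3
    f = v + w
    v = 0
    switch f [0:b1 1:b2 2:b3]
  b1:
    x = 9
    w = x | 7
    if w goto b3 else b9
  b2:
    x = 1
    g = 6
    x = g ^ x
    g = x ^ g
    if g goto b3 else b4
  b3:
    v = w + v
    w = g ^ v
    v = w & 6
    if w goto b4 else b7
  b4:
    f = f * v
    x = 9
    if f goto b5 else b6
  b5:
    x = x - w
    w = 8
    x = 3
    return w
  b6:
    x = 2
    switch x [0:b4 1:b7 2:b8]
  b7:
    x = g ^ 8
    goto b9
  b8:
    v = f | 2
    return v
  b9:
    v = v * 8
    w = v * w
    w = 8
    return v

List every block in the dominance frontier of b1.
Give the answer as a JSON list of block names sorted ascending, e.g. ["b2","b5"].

idom tree: b1←b0 b2←b0 b3←b0 b4←b0 b5←b4 b6←b4 b7←b0 b8←b6 b9←b0
Dom∩ at merges:
  b3: preds {b0,b1,b2}: {b0} ∩ {b0,b1} ∩ {b0,b2} = {b0}; idom=b0
  b4: preds {b2,b3,b6}: {b0,b2} ∩ {b0,b3} ∩ {b0,b4,b6} = {b0}; idom=b0
  b7: preds {b3,b6}: {b0,b3} ∩ {b0,b4,b6} = {b0}; idom=b0
  b9: preds {b1,b7}: {b0,b1} ∩ {b0,b7} = {b0}; idom=b0

DF walk-up:
  b3←b0: walk · to b0
  b3←b1: walk b1 to b0
  b3←b2: walk b2 to b0
  b4←b2: walk b2 to b0
  b4←b3: walk b3 to b0
  b4←b6: walk b6→b4 to b0
  b7←b3: walk b3 to b0
  b7←b6: walk b6→b4 to b0
  b9←b1: walk b1 to b0
  b9←b7: walk b7 to b0
  b0: DF=∅
  b1: DF={b3,b9}
  b2: DF={b3,b4}
  b3: DF={b4,b7}
  b4: DF={b4,b7}
  b5: DF=∅
  b6: DF={b4,b7}
  b7: DF={b9}
  b8: DF=∅
  b9: DF=∅

DF(b1) = ["b3", "b9"]

Answer: ["b3", "b9"]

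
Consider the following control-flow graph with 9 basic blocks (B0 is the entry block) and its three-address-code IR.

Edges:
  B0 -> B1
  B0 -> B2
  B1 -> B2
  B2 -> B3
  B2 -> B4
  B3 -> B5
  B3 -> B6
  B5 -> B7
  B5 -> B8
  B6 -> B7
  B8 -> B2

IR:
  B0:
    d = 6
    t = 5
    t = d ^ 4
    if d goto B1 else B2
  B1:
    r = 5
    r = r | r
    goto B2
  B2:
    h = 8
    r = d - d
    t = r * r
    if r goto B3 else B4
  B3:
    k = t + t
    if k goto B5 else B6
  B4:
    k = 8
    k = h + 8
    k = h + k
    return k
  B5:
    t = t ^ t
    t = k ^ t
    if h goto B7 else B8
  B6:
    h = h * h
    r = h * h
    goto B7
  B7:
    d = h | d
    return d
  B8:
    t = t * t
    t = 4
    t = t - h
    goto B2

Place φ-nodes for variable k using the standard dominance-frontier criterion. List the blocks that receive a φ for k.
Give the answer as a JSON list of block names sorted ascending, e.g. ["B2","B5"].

idom tree: B1←B0 B2←B0 B3←B2 B4←B2 B5←B3 B6←B3 B7←B3 B8←B5
Dom at joins:
  B2: preds {B0,B1,B8}: {B0} ∩ {B0,B1} ∩ {B0,B2,B3,B5,B8} = {B0}; idom=B0
  B7: preds {B5,B6}: {B0,B2,B3,B5} ∩ {B0,B2,B3,B6} = {B0,B2,B3}; idom=B3

DF derivation:
  B2←B0: walk · to B0
  B2←B1: walk B1 to B0
  B2←B8: walk B8→B5→B3→B2 to B0
  B7←B5: walk B5 to B3
  B7←B6: walk B6 to B3
  DF(B0)=∅
  DF(B1)={B2}
  DF(B2)={B2}
  DF(B3)={B2}
  DF(B4)=∅
  DF(B5)={B2,B7}
  DF(B6)={B7}
  DF(B7)=∅
  DF(B8)={B2}

φ for k: defs {B3,B4}
  DF⁺ = {B2}

Answer: ["B2"]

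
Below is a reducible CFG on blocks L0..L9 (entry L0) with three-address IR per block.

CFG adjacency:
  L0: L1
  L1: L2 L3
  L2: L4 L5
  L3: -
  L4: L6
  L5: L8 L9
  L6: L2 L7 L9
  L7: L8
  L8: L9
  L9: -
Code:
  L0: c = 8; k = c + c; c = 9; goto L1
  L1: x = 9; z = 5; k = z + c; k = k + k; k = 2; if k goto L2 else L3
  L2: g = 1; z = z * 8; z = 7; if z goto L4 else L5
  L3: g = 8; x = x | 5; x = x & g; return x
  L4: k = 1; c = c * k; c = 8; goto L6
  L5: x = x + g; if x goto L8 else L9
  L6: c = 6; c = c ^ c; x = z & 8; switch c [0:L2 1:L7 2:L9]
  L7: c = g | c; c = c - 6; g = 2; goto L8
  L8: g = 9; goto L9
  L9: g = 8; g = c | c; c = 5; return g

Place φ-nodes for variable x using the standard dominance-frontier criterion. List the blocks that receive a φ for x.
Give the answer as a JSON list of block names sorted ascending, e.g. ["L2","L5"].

idom tree: L1←L0 L2←L1 L3←L1 L4←L2 L5←L2 L6←L4 L7←L6 L8←L2 L9←L2
Dom at joins:
  L2: preds {L1,L6}: {L0,L1} ∩ {L0,L1,L2,L4,L6} = {L0,L1}; idom=L1
  L8: preds {L5,L7}: {L0,L1,L2,L5} ∩ {L0,L1,L2,L4,L6,L7} = {L0,L1,L2}; idom=L2
  L9: preds {L5,L6,L8}: {L0,L1,L2,L5} ∩ {L0,L1,L2,L4,L6} ∩ {L0,L1,L2,L8} = {L0,L1,L2}; idom=L2

Frontier:
  join L2 pred L1: · stop@L1
  join L2 pred L6: L6→L4→L2 stop@L1
  join L8 pred L5: L5 stop@L2
  join L8 pred L7: L7→L6→L4 stop@L2
  join L9 pred L5: L5 stop@L2
  join L9 pred L6: L6→L4 stop@L2
  join L9 pred L8: L8 stop@L2
  L0 → ∅
  L1 → ∅
  L2 → {L2}
  L3 → ∅
  L4 → {L2,L8,L9}
  L5 → {L8,L9}
  L6 → {L2,L8,L9}
  L7 → {L8}
  L8 → {L9}
  L9 → ∅

φ for x: defs {L1,L3,L5,L6}
  DF⁺ = {L2,L8,L9}

Answer: ["L2", "L8", "L9"]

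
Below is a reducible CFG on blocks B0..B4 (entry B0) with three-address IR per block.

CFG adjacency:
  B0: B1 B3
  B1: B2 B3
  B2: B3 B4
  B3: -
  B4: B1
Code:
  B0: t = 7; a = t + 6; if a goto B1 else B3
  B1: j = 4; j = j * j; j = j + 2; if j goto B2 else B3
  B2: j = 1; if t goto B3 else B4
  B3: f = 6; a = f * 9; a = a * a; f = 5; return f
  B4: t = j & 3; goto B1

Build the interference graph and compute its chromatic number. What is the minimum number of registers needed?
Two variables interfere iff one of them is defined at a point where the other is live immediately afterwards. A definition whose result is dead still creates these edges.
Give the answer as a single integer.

Answer: 2

Working:
Per-block:
  B0: {a,t} / ∅
  B1: {j} / ∅
  B2: {j} / {t}
  B3: {a,f} / ∅
  B4: {t} / {j}

Live sets:
  live B0: ∅→{t}
  live B1: {t}→{t}
  live B2: {t}→{j}
  live B3: ∅→∅
  live B4: {j}→{t}

Conflict graph:
  a: {t}
  f: ∅
  j: {t}
  t: {a,j}

Colouring:
  lower bound: {a,t} mutually conflict ⇒ χ ≥ 2
  2-colouring: c0={f,t}  c1={a,j}
  χ = 2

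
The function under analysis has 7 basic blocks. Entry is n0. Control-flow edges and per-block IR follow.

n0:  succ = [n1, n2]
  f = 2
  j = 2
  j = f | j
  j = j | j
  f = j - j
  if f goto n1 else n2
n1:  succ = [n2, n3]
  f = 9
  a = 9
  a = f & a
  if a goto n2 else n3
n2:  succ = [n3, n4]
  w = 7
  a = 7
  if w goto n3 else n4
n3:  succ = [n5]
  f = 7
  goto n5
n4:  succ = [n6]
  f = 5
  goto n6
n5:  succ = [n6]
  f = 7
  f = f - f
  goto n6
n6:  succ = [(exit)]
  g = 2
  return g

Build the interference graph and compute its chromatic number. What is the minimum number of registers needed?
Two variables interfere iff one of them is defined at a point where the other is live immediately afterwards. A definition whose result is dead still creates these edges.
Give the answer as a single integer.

Answer: 2

Analysis:
def/use:
  n0: def={f,j} ue=∅
  n1: def={a,f} ue=∅
  n2: def={a,w} ue=∅
  n3: def={f} ue=∅
  n4: def={f} ue=∅
  n5: def={f} ue=∅
  n6: def={g} ue=∅

Live sets:
  live n0: ∅→∅
  live n1: ∅→∅
  live n2: ∅→∅
  live n3: ∅→∅
  live n4: ∅→∅
  live n5: ∅→∅
  live n6: ∅→∅

Conflict graph:
  a: {f,w}
  f: {a,j}
  g: ∅
  j: {f}
  w: {a}

Colouring:
  lower bound: {a,f} mutually conflict ⇒ χ ≥ 2
  2-colouring: c0={a,g,j}  c1={f,w}
  χ = 2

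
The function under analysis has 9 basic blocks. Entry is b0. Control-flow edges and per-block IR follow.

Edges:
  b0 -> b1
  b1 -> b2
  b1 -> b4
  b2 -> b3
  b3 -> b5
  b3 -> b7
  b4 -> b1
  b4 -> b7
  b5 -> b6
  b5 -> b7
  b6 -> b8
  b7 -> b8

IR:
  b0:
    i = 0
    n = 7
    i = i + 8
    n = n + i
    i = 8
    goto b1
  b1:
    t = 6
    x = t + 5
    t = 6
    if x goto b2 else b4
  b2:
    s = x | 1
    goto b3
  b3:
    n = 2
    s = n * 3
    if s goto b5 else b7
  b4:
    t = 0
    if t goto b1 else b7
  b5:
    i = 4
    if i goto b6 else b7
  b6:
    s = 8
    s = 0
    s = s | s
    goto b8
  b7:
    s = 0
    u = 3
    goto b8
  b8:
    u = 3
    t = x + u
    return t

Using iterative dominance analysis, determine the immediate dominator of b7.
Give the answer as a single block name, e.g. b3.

idom tree: b1←b0 b2←b1 b3←b2 b4←b1 b5←b3 b6←b5 b7←b1 b8←b1
Dom at joins:
  b1: preds {b0,b4}: {b0} ∩ {b0,b1,b4} = {b0}; idom=b0
  b7: preds {b3,b4,b5}: {b0,b1,b2,b3} ∩ {b0,b1,b4} ∩ {b0,b1,b2,b3,b5} = {b0,b1}; idom=b1
  b8: preds {b6,b7}: {b0,b1,b2,b3,b5,b6} ∩ {b0,b1,b7} = {b0,b1}; idom=b1

idom(b7) = b1

Answer: b1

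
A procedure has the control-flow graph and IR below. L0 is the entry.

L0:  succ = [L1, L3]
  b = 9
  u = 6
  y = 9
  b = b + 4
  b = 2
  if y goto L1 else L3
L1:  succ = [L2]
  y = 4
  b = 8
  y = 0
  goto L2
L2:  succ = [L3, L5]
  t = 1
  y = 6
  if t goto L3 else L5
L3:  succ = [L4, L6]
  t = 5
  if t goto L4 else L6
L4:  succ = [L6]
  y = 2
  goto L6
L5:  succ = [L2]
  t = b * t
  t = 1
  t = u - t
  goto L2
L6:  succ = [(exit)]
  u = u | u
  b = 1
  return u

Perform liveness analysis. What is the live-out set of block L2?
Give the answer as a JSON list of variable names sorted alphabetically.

Answer: ["b", "t", "u"]

Working:
def/use:
  L0 def {b,u,y} use ∅
  L1 def {b,y} use ∅
  L2 def {t,y} use ∅
  L3 def {t} use ∅
  L4 def {y} use ∅
  L5 def {t} use {b,t,u}
  L6 def {b,u} use {u}

Liveness:
  L0 li=∅ lo={u}
  L1 li={u} lo={b,u}
  L2 li={b,u} lo={b,t,u}
  L3 li={u} lo={u}
  L4 li={u} lo={u}
  L5 li={b,t,u} lo={b,u}
  L6 li={u} lo=∅

live-out(L2) = ["b", "t", "u"]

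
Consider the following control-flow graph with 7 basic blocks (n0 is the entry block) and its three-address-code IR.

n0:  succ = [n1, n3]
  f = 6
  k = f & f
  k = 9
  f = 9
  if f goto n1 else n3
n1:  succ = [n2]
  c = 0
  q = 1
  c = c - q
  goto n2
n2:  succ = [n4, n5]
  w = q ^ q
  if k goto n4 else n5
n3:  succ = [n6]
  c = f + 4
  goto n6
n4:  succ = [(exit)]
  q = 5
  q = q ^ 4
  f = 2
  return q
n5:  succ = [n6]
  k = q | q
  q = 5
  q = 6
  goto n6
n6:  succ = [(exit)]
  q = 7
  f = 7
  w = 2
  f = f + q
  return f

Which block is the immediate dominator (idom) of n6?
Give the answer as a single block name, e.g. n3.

Answer: n0

Working:
idom tree: n1←n0 n2←n1 n3←n0 n4←n2 n5←n2 n6←n0
Dom at joins:
  n6: preds {n3,n5}: {n0,n3} ∩ {n0,n1,n2,n5} = {n0}; idom=n0

idom(n6) = n0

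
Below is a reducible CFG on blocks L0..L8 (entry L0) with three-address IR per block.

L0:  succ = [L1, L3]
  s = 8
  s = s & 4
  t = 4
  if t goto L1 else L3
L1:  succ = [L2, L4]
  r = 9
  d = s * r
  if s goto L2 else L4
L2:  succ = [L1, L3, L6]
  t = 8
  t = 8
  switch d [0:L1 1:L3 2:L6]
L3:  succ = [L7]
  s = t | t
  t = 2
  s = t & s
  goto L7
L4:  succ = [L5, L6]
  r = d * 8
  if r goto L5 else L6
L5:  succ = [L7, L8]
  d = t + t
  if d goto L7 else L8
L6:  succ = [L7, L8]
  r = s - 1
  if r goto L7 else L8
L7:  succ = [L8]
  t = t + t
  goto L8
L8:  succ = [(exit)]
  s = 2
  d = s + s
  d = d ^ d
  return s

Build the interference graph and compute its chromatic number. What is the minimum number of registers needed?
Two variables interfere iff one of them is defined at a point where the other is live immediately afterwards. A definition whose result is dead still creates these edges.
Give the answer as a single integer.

Block summaries:
  L0: def={s,t} ue=∅
  L1: def={d,r} ue={s}
  L2: def={t} ue={d}
  L3: def={s,t} ue={t}
  L4: def={r} ue={d}
  L5: def={d} ue={t}
  L6: def={r} ue={s}
  L7: def={t} ue={t}
  L8: def={d,s} ue=∅

Liveness:
  live L0: ∅→{s,t}
  live L1: {s,t}→{d,s,t}
  live L2: {d,s}→{s,t}
  live L3: {t}→{t}
  live L4: {d,s,t}→{s,t}
  live L5: {t}→{t}
  live L6: {s,t}→{t}
  live L7: {t}→∅
  live L8: ∅→∅

Interfere edges:
  d↔{s,t}
  r↔{s,t}
  s↔{d,r,t}
  t↔{d,r,s}

Chromatic number:
  {d,s,t} pairwise interfere (3-clique) ⇒ χ ≥ 3
  assign d→c2 r→c2 s→c0 t→c1 — no edge inside a register ⇒ χ ≤ 3
  χ = 3

Answer: 3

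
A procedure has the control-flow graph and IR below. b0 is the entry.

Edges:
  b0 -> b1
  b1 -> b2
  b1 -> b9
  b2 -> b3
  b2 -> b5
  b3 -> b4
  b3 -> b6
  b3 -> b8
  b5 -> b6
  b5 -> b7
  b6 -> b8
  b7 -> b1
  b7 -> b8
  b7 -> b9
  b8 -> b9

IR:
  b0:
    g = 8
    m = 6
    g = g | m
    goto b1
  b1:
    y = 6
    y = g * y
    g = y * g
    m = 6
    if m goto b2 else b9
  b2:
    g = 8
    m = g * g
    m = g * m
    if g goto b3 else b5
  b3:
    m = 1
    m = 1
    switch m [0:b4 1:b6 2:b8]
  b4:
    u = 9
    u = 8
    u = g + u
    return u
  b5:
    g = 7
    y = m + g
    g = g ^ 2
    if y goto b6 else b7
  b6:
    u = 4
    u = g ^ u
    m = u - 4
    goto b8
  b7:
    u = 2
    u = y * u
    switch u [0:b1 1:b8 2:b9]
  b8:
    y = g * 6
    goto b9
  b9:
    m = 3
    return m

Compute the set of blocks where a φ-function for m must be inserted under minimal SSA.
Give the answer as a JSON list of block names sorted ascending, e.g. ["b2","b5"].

idom tree: b1←b0 b2←b1 b3←b2 b4←b3 b5←b2 b6←b2 b7←b5 b8←b2 b9←b1
Join-block Dom:
  b1: preds {b0,b7}: {b0} ∩ {b0,b1,b2,b5,b7} = {b0}; idom=b0
  b6: preds {b3,b5}: {b0,b1,b2,b3} ∩ {b0,b1,b2,b5} = {b0,b1,b2}; idom=b2
  b8: preds {b3,b6,b7}: {b0,b1,b2,b3} ∩ {b0,b1,b2,b6} ∩ {b0,b1,b2,b5,b7} = {b0,b1,b2}; idom=b2
  b9: preds {b1,b7,b8}: {b0,b1} ∩ {b0,b1,b2,b5,b7} ∩ {b0,b1,b2,b8} = {b0,b1}; idom=b1

DF derivation:
  join b1 pred b0: · stop@b0
  join b1 pred b7: b7→b5→b2→b1 stop@b0
  join b6 pred b3: b3 stop@b2
  join b6 pred b5: b5 stop@b2
  join b8 pred b3: b3 stop@b2
  join b8 pred b6: b6 stop@b2
  join b8 pred b7: b7→b5 stop@b2
  join b9 pred b1: · stop@b1
  join b9 pred b7: b7→b5→b2 stop@b1
  join b9 pred b8: b8→b2 stop@b1
  b0 → ∅
  b1 → {b1}
  b2 → {b1,b9}
  b3 → {b6,b8}
  b4 → ∅
  b5 → {b1,b6,b8,b9}
  b6 → {b8}
  b7 → {b1,b8,b9}
  b8 → {b9}
  b9 → ∅

φ for m: defs {b0,b1,b2,b3,b6,b9}
  DF⁺ = {b1,b6,b8,b9}

Answer: ["b1", "b6", "b8", "b9"]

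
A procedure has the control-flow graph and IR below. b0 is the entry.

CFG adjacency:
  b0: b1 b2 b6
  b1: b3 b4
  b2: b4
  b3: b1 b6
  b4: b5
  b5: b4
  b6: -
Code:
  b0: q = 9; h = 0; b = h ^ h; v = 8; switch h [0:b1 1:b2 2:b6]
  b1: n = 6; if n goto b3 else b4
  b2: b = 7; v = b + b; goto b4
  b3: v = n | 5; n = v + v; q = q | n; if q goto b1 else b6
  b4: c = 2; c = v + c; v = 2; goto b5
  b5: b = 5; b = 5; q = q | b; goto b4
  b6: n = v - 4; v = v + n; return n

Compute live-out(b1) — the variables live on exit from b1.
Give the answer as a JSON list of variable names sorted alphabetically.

Answer: ["n", "q", "v"]

Working:
def/use:
  b0: def={b,h,q,v} ue=∅
  b1: def={n} ue=∅
  b2: def={b,v} ue=∅
  b3: def={n,q,v} ue={n,q}
  b4: def={c,v} ue={v}
  b5: def={b,q} ue={q}
  b6: def={n,v} ue={v}

Backward fixpoint:
  b0: in=∅ out={q,v}
  b1: in={q,v} out={n,q,v}
  b2: in={q} out={q,v}
  b3: in={n,q} out={q,v}
  b4: in={q,v} out={q,v}
  b5: in={q,v} out={q,v}
  b6: in={v} out=∅

live-out(b1) = ["n", "q", "v"]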